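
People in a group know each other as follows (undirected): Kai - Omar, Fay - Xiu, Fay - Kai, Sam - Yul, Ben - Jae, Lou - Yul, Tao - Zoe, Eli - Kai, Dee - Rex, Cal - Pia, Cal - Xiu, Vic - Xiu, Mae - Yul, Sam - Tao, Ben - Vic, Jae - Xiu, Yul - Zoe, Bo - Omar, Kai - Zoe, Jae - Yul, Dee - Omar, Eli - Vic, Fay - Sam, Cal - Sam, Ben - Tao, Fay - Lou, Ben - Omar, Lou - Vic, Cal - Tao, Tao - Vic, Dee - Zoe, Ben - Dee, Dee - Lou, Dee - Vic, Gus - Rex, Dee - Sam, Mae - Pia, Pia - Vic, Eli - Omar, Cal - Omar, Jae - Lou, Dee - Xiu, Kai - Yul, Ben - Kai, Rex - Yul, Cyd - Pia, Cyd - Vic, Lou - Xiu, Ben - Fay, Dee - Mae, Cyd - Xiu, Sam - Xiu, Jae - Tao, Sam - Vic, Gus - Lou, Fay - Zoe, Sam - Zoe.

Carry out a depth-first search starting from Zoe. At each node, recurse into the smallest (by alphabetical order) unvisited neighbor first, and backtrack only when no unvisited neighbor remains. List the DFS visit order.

Visit Zoe
Zoe → Dee
Dee → Ben
Ben → Fay
Fay → Kai
Kai → Eli
Eli → Omar
Omar → Bo
Omar → Cal
Cal → Pia
Pia → Cyd
Cyd → Vic
Vic → Lou
Lou → Gus
Gus → Rex
Rex → Yul
Yul → Jae
Jae → Tao
Tao → Sam
Sam → Xiu
Yul → Mae

Zoe Dee Ben Fay Kai Eli Omar Bo Cal Pia Cyd Vic Lou Gus Rex Yul Jae Tao Sam Xiu Mae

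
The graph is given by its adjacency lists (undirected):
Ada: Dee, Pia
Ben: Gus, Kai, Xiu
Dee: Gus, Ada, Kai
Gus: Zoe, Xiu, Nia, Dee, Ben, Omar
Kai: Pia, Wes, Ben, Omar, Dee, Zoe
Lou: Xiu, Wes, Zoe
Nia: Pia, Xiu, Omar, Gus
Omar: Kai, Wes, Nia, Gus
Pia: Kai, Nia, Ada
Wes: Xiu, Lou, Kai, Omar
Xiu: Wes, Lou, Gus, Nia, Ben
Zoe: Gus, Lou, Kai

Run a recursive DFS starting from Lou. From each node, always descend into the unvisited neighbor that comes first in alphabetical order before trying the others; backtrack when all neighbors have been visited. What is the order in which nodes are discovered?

Visit Lou
Lou → Wes
Wes → Kai
Kai → Ben
Ben → Gus
Gus → Dee
Dee → Ada
Ada → Pia
Pia → Nia
Nia → Omar
Nia → Xiu
Gus → Zoe

Lou → Wes → Kai → Ben → Gus → Dee → Ada → Pia → Nia → Omar → Xiu → Zoe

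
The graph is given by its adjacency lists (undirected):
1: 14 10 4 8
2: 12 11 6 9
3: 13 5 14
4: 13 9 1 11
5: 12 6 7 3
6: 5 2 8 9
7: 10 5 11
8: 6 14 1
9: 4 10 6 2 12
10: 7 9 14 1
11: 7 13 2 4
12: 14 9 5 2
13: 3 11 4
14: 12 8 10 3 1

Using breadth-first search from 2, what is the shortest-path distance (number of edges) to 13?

Level 0: 2
Level 1: 6, 9, 11, 12
Level 2: 4, 5, 7, 8, 10, 13, 14
Level 3: 1, 3
13 first appears at level 2.

2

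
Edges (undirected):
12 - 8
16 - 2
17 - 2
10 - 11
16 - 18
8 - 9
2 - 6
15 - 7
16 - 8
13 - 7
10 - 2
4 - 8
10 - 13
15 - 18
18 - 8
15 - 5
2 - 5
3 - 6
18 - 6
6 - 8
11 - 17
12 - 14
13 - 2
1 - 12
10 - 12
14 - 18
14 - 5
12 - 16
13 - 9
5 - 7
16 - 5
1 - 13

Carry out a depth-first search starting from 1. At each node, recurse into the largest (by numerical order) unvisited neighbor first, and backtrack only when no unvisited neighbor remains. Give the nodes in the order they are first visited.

Visit 1
1 → 13
13 → 10
10 → 12
12 → 16
16 → 18
18 → 15
15 → 7
7 → 5
5 → 14
5 → 2
2 → 17
17 → 11
2 → 6
6 → 8
8 → 9
8 → 4
6 → 3

1 → 13 → 10 → 12 → 16 → 18 → 15 → 7 → 5 → 14 → 2 → 17 → 11 → 6 → 8 → 9 → 4 → 3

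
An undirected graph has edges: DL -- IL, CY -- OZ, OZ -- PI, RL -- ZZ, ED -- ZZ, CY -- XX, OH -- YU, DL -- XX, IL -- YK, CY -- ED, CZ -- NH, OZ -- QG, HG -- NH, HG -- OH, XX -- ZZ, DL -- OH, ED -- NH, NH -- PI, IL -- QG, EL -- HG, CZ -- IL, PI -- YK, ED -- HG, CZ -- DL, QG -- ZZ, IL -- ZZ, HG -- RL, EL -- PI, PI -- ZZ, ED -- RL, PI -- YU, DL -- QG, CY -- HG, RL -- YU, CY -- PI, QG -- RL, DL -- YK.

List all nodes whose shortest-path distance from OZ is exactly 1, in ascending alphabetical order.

CY, PI, QG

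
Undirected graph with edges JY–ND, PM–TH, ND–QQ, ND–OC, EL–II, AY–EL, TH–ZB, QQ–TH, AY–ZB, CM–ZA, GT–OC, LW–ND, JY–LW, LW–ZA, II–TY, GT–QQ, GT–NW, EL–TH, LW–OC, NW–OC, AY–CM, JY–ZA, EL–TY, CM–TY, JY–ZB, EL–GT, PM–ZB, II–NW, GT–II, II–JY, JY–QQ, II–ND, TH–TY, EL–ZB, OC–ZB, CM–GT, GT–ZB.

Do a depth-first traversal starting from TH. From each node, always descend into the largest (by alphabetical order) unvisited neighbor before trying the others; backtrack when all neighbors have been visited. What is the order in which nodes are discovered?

Visit TH
TH → ZB
ZB → PM
ZB → OC
OC → NW
NW → II
II → TY
TY → EL
EL → GT
GT → QQ
QQ → ND
ND → LW
LW → ZA
ZA → JY
ZA → CM
CM → AY

TH, ZB, PM, OC, NW, II, TY, EL, GT, QQ, ND, LW, ZA, JY, CM, AY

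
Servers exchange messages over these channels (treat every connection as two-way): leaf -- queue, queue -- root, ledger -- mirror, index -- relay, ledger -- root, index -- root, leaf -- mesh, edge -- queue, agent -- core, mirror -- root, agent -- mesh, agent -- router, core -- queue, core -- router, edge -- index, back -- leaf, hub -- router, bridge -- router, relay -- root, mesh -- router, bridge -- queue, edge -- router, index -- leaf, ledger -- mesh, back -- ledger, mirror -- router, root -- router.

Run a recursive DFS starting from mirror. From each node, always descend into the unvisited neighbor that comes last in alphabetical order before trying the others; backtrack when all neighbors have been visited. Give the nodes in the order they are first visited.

Visit mirror
mirror → router
router → root
root → relay
relay → index
index → leaf
leaf → queue
queue → edge
queue → core
core → agent
agent → mesh
mesh → ledger
ledger → back
queue → bridge
router → hub

mirror, router, root, relay, index, leaf, queue, edge, core, agent, mesh, ledger, back, bridge, hub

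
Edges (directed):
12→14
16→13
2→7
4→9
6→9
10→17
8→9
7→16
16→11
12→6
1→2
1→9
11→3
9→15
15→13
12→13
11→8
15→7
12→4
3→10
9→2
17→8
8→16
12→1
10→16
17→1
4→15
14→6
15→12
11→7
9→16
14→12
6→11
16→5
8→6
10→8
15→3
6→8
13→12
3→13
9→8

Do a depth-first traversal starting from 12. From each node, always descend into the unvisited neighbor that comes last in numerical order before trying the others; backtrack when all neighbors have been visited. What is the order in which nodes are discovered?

Visit 12
12 → 14
14 → 6
6 → 11
11 → 8
8 → 16
16 → 13
16 → 5
8 → 9
9 → 15
15 → 7
15 → 3
3 → 10
10 → 17
17 → 1
1 → 2
12 → 4

12 -> 14 -> 6 -> 11 -> 8 -> 16 -> 13 -> 5 -> 9 -> 15 -> 7 -> 3 -> 10 -> 17 -> 1 -> 2 -> 4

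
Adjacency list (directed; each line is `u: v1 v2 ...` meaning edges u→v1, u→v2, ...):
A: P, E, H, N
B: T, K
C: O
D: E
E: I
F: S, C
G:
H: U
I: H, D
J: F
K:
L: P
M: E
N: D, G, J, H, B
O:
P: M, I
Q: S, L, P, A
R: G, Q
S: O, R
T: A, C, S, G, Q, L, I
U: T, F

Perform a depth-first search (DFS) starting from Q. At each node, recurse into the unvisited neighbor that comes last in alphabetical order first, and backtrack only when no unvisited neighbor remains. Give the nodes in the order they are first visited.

Visit Q
Q → S
S → R
R → G
S → O
Q → P
P → M
M → E
E → I
I → H
H → U
U → T
T → L
T → C
T → A
A → N
N → J
J → F
N → D
N → B
B → K

Q, S, R, G, O, P, M, E, I, H, U, T, L, C, A, N, J, F, D, B, K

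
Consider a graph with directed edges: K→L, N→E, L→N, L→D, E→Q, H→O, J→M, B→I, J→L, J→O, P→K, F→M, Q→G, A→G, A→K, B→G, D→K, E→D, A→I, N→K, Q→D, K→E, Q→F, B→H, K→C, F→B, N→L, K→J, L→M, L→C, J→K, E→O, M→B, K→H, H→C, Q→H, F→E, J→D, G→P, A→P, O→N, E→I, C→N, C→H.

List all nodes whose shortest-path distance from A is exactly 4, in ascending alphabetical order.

Level 0: A
Level 1: G, I, K, P
Level 2: C, E, H, J, L
Level 3: D, M, N, O, Q
Level 4: B, F

B, F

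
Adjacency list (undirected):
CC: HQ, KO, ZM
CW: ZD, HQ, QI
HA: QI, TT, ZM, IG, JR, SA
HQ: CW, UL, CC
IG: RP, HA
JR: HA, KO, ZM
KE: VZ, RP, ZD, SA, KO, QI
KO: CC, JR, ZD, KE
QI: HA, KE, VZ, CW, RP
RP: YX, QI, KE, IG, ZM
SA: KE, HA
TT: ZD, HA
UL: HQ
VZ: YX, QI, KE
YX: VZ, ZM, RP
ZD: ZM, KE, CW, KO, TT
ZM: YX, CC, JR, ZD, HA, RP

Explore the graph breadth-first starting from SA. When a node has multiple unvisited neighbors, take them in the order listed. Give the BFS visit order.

Visit SA; enqueue KE, HA → queue [KE, HA]
Visit KE; enqueue VZ, RP, ZD, KO, QI → queue [HA, VZ, RP, ZD, KO, QI]
Visit HA; enqueue TT, ZM, IG, JR → queue [VZ, RP, ZD, KO, QI, TT, ZM, IG, JR]
Visit VZ; enqueue YX → queue [RP, ZD, KO, QI, TT, ZM, IG, JR, YX]
Visit RP → queue [ZD, KO, QI, TT, ZM, IG, JR, YX]
Visit ZD; enqueue CW → queue [KO, QI, TT, ZM, IG, JR, YX, CW]
Visit KO; enqueue CC → queue [QI, TT, ZM, IG, JR, YX, CW, CC]
Visit QI → queue [TT, ZM, IG, JR, YX, CW, CC]
Visit TT → queue [ZM, IG, JR, YX, CW, CC]
Visit ZM → queue [IG, JR, YX, CW, CC]
Visit IG → queue [JR, YX, CW, CC]
Visit JR → queue [YX, CW, CC]
Visit YX → queue [CW, CC]
Visit CW; enqueue HQ → queue [CC, HQ]
Visit CC → queue [HQ]
Visit HQ; enqueue UL → queue [UL]
Visit UL → queue []

SA, KE, HA, VZ, RP, ZD, KO, QI, TT, ZM, IG, JR, YX, CW, CC, HQ, UL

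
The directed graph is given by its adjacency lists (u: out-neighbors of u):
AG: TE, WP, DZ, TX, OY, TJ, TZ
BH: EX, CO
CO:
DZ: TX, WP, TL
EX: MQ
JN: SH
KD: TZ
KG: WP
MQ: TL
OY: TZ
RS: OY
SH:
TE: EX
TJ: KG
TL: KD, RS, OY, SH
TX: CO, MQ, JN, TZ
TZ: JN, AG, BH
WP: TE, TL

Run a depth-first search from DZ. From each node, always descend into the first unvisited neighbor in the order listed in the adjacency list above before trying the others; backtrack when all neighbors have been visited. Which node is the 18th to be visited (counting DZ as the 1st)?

Visit DZ
DZ → TX
TX → CO
TX → MQ
MQ → TL
TL → KD
KD → TZ
TZ → JN
JN → SH
TZ → AG
AG → TE
TE → EX
AG → WP
AG → OY
AG → TJ
TJ → KG
TZ → BH
TL → RS

Visit order: DZ, TX, CO, MQ, TL, KD, TZ, JN, SH, AG, TE, EX, WP, OY, TJ, KG, BH, RS

RS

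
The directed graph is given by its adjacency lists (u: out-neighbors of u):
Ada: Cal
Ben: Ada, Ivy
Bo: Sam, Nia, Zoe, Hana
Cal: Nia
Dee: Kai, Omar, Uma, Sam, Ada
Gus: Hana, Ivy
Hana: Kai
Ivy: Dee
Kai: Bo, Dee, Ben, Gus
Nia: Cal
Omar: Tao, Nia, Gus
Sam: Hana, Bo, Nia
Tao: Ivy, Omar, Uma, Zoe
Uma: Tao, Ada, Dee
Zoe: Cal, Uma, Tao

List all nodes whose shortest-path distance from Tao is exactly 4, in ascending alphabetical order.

Level 0: Tao
Level 1: Ivy, Omar, Uma, Zoe
Level 2: Ada, Cal, Dee, Gus, Nia
Level 3: Hana, Kai, Sam
Level 4: Ben, Bo

Ben, Bo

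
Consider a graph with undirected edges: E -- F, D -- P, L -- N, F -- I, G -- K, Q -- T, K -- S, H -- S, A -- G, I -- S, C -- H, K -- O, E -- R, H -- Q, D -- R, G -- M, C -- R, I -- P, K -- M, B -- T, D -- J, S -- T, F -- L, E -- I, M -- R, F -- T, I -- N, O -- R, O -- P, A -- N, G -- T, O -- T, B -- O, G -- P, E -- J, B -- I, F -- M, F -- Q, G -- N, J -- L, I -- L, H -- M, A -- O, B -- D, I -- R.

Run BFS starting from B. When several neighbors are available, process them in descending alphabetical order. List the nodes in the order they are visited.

B T O I D S Q G F R P K A N L E J H M C

Visit B; enqueue T, O, I, D → queue [T, O, I, D]
Visit T; enqueue S, Q, G, F → queue [O, I, D, S, Q, G, F]
Visit O; enqueue R, P, K, A → queue [I, D, S, Q, G, F, R, P, K, A]
Visit I; enqueue N, L, E → queue [D, S, Q, G, F, R, P, K, A, N, L, E]
Visit D; enqueue J → queue [S, Q, G, F, R, P, K, A, N, L, E, J]
Visit S; enqueue H → queue [Q, G, F, R, P, K, A, N, L, E, J, H]
Visit Q → queue [G, F, R, P, K, A, N, L, E, J, H]
Visit G; enqueue M → queue [F, R, P, K, A, N, L, E, J, H, M]
Visit F → queue [R, P, K, A, N, L, E, J, H, M]
Visit R; enqueue C → queue [P, K, A, N, L, E, J, H, M, C]
Visit P → queue [K, A, N, L, E, J, H, M, C]
Visit K → queue [A, N, L, E, J, H, M, C]
Visit A → queue [N, L, E, J, H, M, C]
Visit N → queue [L, E, J, H, M, C]
Visit L → queue [E, J, H, M, C]
Visit E → queue [J, H, M, C]
Visit J → queue [H, M, C]
Visit H → queue [M, C]
Visit M → queue [C]
Visit C → queue []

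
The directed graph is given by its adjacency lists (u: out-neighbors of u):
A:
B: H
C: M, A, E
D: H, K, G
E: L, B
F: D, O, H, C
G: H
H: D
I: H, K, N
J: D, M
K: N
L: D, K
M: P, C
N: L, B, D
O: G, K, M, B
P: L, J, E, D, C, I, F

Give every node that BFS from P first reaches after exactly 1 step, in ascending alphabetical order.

C, D, E, F, I, J, L

Level 0: P
Level 1: C, D, E, F, I, J, L
Level 2: A, B, G, H, K, M, N, O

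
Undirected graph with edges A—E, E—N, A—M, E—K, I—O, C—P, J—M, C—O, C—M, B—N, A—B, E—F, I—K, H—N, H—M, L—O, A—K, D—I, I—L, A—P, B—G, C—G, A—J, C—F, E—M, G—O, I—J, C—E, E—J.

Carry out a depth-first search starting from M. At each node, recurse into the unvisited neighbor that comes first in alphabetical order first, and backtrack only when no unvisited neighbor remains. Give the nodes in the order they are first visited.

M A B G C E F J I D K L O N H P

Visit M
M → A
A → B
B → G
G → C
C → E
E → F
E → J
J → I
I → D
I → K
I → L
L → O
E → N
N → H
C → P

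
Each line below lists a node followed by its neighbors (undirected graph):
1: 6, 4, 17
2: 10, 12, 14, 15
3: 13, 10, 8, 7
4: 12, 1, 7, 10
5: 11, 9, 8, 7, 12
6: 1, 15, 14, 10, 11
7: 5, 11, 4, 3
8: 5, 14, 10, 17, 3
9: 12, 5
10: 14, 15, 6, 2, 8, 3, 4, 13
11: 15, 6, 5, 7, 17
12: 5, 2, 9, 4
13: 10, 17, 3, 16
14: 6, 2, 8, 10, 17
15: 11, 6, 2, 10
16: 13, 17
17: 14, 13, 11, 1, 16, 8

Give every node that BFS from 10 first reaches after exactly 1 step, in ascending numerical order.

Level 0: 10
Level 1: 2, 3, 4, 6, 8, 13, 14, 15
Level 2: 1, 5, 7, 11, 12, 16, 17
Level 3: 9

2, 3, 4, 6, 8, 13, 14, 15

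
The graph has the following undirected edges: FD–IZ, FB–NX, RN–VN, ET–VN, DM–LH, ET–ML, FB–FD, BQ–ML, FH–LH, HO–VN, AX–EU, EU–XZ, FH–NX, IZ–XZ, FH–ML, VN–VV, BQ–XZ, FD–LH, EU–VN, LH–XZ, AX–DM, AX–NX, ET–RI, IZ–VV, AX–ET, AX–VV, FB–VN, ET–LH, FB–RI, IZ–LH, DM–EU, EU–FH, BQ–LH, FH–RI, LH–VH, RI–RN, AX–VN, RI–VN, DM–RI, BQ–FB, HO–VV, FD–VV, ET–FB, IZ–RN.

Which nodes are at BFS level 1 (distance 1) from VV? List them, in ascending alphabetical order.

Level 0: VV
Level 1: AX, FD, HO, IZ, VN
Level 2: DM, ET, EU, FB, LH, NX, RI, RN, XZ
Level 3: BQ, FH, ML, VH

AX, FD, HO, IZ, VN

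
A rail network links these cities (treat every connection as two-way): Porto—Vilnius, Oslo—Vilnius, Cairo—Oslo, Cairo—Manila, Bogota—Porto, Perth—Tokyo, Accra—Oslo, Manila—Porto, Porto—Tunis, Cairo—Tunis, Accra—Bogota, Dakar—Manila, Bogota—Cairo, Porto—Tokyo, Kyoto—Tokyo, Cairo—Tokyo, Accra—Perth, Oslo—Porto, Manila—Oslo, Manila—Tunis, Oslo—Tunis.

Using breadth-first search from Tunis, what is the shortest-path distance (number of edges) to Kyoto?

Level 0: Tunis
Level 1: Cairo, Manila, Oslo, Porto
Level 2: Accra, Bogota, Dakar, Tokyo, Vilnius
Level 3: Kyoto, Perth
Kyoto first appears at level 3.

3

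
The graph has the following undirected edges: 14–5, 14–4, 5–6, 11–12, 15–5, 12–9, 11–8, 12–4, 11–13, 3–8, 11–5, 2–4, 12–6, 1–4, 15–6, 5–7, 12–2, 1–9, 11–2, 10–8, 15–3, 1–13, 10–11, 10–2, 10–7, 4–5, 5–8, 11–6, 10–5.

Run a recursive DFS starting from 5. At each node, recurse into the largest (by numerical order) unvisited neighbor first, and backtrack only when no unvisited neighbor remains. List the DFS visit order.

Visit 5
5 → 15
15 → 6
6 → 12
12 → 11
11 → 13
13 → 1
1 → 9
1 → 4
4 → 14
4 → 2
2 → 10
10 → 8
8 → 3
10 → 7

5, 15, 6, 12, 11, 13, 1, 9, 4, 14, 2, 10, 8, 3, 7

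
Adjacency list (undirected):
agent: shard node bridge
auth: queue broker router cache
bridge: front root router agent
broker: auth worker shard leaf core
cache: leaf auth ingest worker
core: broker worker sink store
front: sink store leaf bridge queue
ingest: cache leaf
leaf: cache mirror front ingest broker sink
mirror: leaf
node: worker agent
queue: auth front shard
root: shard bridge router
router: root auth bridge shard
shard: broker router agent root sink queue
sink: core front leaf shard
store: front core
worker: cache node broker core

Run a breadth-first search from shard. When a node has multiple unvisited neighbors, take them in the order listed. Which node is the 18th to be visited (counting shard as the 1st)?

store

Visit shard; enqueue broker, router, agent, root, sink, queue → queue [broker, router, agent, root, sink, queue]
Visit broker; enqueue auth, worker, leaf, core → queue [router, agent, root, sink, queue, auth, worker, leaf, core]
Visit router; enqueue bridge → queue [agent, root, sink, queue, auth, worker, leaf, core, bridge]
Visit agent; enqueue node → queue [root, sink, queue, auth, worker, leaf, core, bridge, node]
Visit root → queue [sink, queue, auth, worker, leaf, core, bridge, node]
Visit sink; enqueue front → queue [queue, auth, worker, leaf, core, bridge, node, front]
Visit queue → queue [auth, worker, leaf, core, bridge, node, front]
Visit auth; enqueue cache → queue [worker, leaf, core, bridge, node, front, cache]
Visit worker → queue [leaf, core, bridge, node, front, cache]
Visit leaf; enqueue mirror, ingest → queue [core, bridge, node, front, cache, mirror, ingest]
Visit core; enqueue store → queue [bridge, node, front, cache, mirror, ingest, store]
Visit bridge → queue [node, front, cache, mirror, ingest, store]
Visit node → queue [front, cache, mirror, ingest, store]
Visit front → queue [cache, mirror, ingest, store]
Visit cache → queue [mirror, ingest, store]
Visit mirror → queue [ingest, store]
Visit ingest → queue [store]
Visit store → queue []

Visit order: shard, broker, router, agent, root, sink, queue, auth, worker, leaf, core, bridge, node, front, cache, mirror, ingest, store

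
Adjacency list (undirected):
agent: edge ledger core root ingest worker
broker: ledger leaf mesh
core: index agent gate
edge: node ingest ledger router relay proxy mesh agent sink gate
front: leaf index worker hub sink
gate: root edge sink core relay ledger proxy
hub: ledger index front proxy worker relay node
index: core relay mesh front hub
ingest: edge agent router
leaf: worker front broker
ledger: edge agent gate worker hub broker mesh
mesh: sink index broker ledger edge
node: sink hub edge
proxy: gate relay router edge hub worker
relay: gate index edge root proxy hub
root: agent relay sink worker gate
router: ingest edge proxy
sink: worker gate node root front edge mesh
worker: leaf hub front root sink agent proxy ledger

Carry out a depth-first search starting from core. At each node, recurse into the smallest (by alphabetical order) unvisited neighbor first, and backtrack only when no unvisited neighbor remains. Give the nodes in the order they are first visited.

core → agent → edge → gate → ledger → broker → leaf → front → hub → index → mesh → sink → node → root → relay → proxy → router → ingest → worker

Visit core
core → agent
agent → edge
edge → gate
gate → ledger
ledger → broker
broker → leaf
leaf → front
front → hub
hub → index
index → mesh
mesh → sink
sink → node
sink → root
root → relay
relay → proxy
proxy → router
router → ingest
proxy → worker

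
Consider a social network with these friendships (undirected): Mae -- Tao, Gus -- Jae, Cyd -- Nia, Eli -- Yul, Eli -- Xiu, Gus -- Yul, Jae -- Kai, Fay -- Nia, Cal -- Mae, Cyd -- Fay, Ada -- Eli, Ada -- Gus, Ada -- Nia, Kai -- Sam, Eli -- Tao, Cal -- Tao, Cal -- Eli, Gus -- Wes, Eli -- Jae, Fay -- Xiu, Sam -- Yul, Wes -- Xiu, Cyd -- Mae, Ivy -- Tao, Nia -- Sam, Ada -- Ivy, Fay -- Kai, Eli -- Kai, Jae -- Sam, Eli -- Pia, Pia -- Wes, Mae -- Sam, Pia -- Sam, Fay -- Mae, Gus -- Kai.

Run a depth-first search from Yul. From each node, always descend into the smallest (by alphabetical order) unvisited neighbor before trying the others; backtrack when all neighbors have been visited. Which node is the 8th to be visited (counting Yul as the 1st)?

Cyd

Visit Yul
Yul → Eli
Eli → Ada
Ada → Gus
Gus → Jae
Jae → Kai
Kai → Fay
Fay → Cyd
Cyd → Mae
Mae → Cal
Cal → Tao
Tao → Ivy
Mae → Sam
Sam → Nia
Sam → Pia
Pia → Wes
Wes → Xiu

Visit order: Yul, Eli, Ada, Gus, Jae, Kai, Fay, Cyd, Mae, Cal, Tao, Ivy, Sam, Nia, Pia, Wes, Xiu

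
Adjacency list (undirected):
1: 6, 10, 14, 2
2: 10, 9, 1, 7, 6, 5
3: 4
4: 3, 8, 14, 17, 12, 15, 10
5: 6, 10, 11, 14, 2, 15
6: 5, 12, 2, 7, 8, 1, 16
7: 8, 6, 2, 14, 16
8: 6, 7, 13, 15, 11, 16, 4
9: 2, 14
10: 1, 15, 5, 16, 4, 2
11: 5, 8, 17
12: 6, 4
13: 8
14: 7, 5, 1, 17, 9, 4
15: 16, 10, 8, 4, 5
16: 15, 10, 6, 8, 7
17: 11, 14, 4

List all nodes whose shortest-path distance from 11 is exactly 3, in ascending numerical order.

1, 3, 9, 12

Level 0: 11
Level 1: 5, 8, 17
Level 2: 2, 4, 6, 7, 10, 13, 14, 15, 16
Level 3: 1, 3, 9, 12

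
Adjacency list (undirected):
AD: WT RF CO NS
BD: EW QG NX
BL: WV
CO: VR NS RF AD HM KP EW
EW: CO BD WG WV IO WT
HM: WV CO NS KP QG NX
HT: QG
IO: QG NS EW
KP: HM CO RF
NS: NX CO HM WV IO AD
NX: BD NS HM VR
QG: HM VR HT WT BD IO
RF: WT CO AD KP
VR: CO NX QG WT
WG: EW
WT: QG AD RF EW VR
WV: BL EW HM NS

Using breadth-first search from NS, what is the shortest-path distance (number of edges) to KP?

2

Level 0: NS
Level 1: AD, CO, HM, IO, NX, WV
Level 2: BD, BL, EW, KP, QG, RF, VR, WT
Level 3: HT, WG
KP first appears at level 2.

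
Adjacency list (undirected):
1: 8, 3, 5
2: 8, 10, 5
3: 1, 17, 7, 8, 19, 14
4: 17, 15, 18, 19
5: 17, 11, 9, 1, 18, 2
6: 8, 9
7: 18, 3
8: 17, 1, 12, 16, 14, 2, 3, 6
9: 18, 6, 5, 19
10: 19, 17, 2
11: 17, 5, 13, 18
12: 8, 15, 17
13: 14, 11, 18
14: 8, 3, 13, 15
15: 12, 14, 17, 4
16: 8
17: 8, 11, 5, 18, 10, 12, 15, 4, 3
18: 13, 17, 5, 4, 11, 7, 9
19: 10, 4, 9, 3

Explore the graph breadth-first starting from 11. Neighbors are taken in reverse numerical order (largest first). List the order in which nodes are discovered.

Visit 11; enqueue 18, 17, 13, 5 → queue [18, 17, 13, 5]
Visit 18; enqueue 9, 7, 4 → queue [17, 13, 5, 9, 7, 4]
Visit 17; enqueue 15, 12, 10, 8, 3 → queue [13, 5, 9, 7, 4, 15, 12, 10, 8, 3]
Visit 13; enqueue 14 → queue [5, 9, 7, 4, 15, 12, 10, 8, 3, 14]
Visit 5; enqueue 2, 1 → queue [9, 7, 4, 15, 12, 10, 8, 3, 14, 2, 1]
Visit 9; enqueue 19, 6 → queue [7, 4, 15, 12, 10, 8, 3, 14, 2, 1, 19, 6]
Visit 7 → queue [4, 15, 12, 10, 8, 3, 14, 2, 1, 19, 6]
Visit 4 → queue [15, 12, 10, 8, 3, 14, 2, 1, 19, 6]
Visit 15 → queue [12, 10, 8, 3, 14, 2, 1, 19, 6]
Visit 12 → queue [10, 8, 3, 14, 2, 1, 19, 6]
Visit 10 → queue [8, 3, 14, 2, 1, 19, 6]
Visit 8; enqueue 16 → queue [3, 14, 2, 1, 19, 6, 16]
Visit 3 → queue [14, 2, 1, 19, 6, 16]
Visit 14 → queue [2, 1, 19, 6, 16]
Visit 2 → queue [1, 19, 6, 16]
Visit 1 → queue [19, 6, 16]
Visit 19 → queue [6, 16]
Visit 6 → queue [16]
Visit 16 → queue []

11, 18, 17, 13, 5, 9, 7, 4, 15, 12, 10, 8, 3, 14, 2, 1, 19, 6, 16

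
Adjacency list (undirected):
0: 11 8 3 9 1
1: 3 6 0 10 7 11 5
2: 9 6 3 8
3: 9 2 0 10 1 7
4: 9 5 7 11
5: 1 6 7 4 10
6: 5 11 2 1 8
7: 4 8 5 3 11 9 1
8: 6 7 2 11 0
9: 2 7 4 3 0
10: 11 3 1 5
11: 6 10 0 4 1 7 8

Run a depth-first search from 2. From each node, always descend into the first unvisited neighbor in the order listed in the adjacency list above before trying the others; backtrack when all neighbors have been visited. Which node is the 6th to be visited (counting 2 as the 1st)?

Visit 2
2 → 9
9 → 7
7 → 4
4 → 5
5 → 1
1 → 3
3 → 0
0 → 11
11 → 6
6 → 8
11 → 10

Visit order: 2, 9, 7, 4, 5, 1, 3, 0, 11, 6, 8, 10

1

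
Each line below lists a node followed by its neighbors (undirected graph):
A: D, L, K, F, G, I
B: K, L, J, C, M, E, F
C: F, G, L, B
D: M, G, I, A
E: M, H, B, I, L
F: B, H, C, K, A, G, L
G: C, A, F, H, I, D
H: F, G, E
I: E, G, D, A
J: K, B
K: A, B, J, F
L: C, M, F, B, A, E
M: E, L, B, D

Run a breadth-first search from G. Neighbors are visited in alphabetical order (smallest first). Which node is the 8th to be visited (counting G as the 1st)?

K

Visit G; enqueue A, C, D, F, H, I → queue [A, C, D, F, H, I]
Visit A; enqueue K, L → queue [C, D, F, H, I, K, L]
Visit C; enqueue B → queue [D, F, H, I, K, L, B]
Visit D; enqueue M → queue [F, H, I, K, L, B, M]
Visit F → queue [H, I, K, L, B, M]
Visit H; enqueue E → queue [I, K, L, B, M, E]
Visit I → queue [K, L, B, M, E]
Visit K; enqueue J → queue [L, B, M, E, J]
Visit L → queue [B, M, E, J]
Visit B → queue [M, E, J]
Visit M → queue [E, J]
Visit E → queue [J]
Visit J → queue []

Visit order: G, A, C, D, F, H, I, K, L, B, M, E, J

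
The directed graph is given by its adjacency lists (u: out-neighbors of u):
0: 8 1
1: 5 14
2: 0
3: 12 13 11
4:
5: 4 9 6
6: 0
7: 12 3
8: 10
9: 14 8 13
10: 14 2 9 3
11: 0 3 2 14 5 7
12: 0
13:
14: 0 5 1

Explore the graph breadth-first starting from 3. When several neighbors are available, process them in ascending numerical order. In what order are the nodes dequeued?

Visit 3; enqueue 11, 12, 13 → queue [11, 12, 13]
Visit 11; enqueue 0, 2, 5, 7, 14 → queue [12, 13, 0, 2, 5, 7, 14]
Visit 12 → queue [13, 0, 2, 5, 7, 14]
Visit 13 → queue [0, 2, 5, 7, 14]
Visit 0; enqueue 1, 8 → queue [2, 5, 7, 14, 1, 8]
Visit 2 → queue [5, 7, 14, 1, 8]
Visit 5; enqueue 4, 6, 9 → queue [7, 14, 1, 8, 4, 6, 9]
Visit 7 → queue [14, 1, 8, 4, 6, 9]
Visit 14 → queue [1, 8, 4, 6, 9]
Visit 1 → queue [8, 4, 6, 9]
Visit 8; enqueue 10 → queue [4, 6, 9, 10]
Visit 4 → queue [6, 9, 10]
Visit 6 → queue [9, 10]
Visit 9 → queue [10]
Visit 10 → queue []

3 → 11 → 12 → 13 → 0 → 2 → 5 → 7 → 14 → 1 → 8 → 4 → 6 → 9 → 10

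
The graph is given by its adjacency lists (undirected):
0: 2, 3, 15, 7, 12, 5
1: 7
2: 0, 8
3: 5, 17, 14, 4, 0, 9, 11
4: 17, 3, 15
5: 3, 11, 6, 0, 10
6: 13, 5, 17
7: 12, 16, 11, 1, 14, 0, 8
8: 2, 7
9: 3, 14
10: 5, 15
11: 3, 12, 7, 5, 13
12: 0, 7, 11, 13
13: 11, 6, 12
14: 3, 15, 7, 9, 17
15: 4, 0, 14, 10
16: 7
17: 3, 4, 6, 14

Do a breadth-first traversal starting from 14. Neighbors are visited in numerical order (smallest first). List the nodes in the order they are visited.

Visit 14; enqueue 3, 7, 9, 15, 17 → queue [3, 7, 9, 15, 17]
Visit 3; enqueue 0, 4, 5, 11 → queue [7, 9, 15, 17, 0, 4, 5, 11]
Visit 7; enqueue 1, 8, 12, 16 → queue [9, 15, 17, 0, 4, 5, 11, 1, 8, 12, 16]
Visit 9 → queue [15, 17, 0, 4, 5, 11, 1, 8, 12, 16]
Visit 15; enqueue 10 → queue [17, 0, 4, 5, 11, 1, 8, 12, 16, 10]
Visit 17; enqueue 6 → queue [0, 4, 5, 11, 1, 8, 12, 16, 10, 6]
Visit 0; enqueue 2 → queue [4, 5, 11, 1, 8, 12, 16, 10, 6, 2]
Visit 4 → queue [5, 11, 1, 8, 12, 16, 10, 6, 2]
Visit 5 → queue [11, 1, 8, 12, 16, 10, 6, 2]
Visit 11; enqueue 13 → queue [1, 8, 12, 16, 10, 6, 2, 13]
Visit 1 → queue [8, 12, 16, 10, 6, 2, 13]
Visit 8 → queue [12, 16, 10, 6, 2, 13]
Visit 12 → queue [16, 10, 6, 2, 13]
Visit 16 → queue [10, 6, 2, 13]
Visit 10 → queue [6, 2, 13]
Visit 6 → queue [2, 13]
Visit 2 → queue [13]
Visit 13 → queue []

14 -> 3 -> 7 -> 9 -> 15 -> 17 -> 0 -> 4 -> 5 -> 11 -> 1 -> 8 -> 12 -> 16 -> 10 -> 6 -> 2 -> 13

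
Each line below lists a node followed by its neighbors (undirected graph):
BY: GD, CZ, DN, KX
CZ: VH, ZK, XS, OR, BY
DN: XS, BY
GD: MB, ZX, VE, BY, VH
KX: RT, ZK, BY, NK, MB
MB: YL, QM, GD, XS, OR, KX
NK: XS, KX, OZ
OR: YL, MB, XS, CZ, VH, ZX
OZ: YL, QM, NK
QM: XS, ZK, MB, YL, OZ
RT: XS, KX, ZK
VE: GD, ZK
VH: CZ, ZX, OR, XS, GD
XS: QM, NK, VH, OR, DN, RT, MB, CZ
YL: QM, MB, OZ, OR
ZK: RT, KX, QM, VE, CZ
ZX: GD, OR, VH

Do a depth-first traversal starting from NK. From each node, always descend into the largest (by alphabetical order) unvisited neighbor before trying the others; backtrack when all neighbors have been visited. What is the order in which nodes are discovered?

Visit NK
NK → XS
XS → VH
VH → ZX
ZX → OR
OR → YL
YL → QM
QM → ZK
ZK → VE
VE → GD
GD → MB
MB → KX
KX → RT
KX → BY
BY → DN
BY → CZ
QM → OZ

NK, XS, VH, ZX, OR, YL, QM, ZK, VE, GD, MB, KX, RT, BY, DN, CZ, OZ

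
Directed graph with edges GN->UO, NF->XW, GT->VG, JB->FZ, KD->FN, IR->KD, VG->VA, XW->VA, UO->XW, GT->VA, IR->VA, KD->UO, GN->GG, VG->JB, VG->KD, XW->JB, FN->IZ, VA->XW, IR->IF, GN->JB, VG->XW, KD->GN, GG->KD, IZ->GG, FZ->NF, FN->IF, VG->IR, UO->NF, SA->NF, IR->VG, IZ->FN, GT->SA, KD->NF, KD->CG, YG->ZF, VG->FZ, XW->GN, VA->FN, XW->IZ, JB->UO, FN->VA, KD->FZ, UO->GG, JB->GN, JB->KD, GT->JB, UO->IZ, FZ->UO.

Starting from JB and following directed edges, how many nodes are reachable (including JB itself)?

13

BFS from JB visits: JB, FZ, GN, KD, UO, NF, GG, CG, FN, IZ, XW, IF, VA
Reachable nodes: 13 of 19 total.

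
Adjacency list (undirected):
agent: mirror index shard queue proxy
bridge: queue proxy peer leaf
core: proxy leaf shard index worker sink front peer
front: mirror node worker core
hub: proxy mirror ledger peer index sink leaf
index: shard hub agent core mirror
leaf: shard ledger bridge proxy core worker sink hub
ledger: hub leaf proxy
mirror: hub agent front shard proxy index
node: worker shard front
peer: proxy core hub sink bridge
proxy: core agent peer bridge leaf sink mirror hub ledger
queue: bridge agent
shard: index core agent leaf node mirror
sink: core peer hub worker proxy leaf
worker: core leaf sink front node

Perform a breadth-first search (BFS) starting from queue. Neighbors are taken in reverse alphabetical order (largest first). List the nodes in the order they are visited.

queue, bridge, agent, proxy, peer, leaf, shard, mirror, index, sink, ledger, hub, core, worker, node, front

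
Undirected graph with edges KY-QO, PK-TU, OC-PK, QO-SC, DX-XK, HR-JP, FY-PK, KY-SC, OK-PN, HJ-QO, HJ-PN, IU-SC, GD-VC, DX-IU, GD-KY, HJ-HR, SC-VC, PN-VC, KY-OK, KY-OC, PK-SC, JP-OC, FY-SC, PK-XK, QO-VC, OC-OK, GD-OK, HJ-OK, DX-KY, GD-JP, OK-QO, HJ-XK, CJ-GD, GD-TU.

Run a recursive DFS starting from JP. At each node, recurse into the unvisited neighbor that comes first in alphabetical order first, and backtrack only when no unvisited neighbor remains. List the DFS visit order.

Visit JP
JP → GD
GD → CJ
GD → KY
KY → DX
DX → IU
IU → SC
SC → FY
FY → PK
PK → OC
OC → OK
OK → HJ
HJ → HR
HJ → PN
PN → VC
VC → QO
HJ → XK
PK → TU

JP -> GD -> CJ -> KY -> DX -> IU -> SC -> FY -> PK -> OC -> OK -> HJ -> HR -> PN -> VC -> QO -> XK -> TU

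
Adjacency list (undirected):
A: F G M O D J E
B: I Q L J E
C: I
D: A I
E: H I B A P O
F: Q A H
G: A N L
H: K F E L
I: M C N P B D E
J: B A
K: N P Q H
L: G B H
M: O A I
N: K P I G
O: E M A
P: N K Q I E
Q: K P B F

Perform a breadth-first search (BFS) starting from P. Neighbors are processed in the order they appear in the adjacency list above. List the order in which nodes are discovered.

P, N, K, Q, I, E, G, H, B, F, M, C, D, A, O, L, J

Visit P; enqueue N, K, Q, I, E → queue [N, K, Q, I, E]
Visit N; enqueue G → queue [K, Q, I, E, G]
Visit K; enqueue H → queue [Q, I, E, G, H]
Visit Q; enqueue B, F → queue [I, E, G, H, B, F]
Visit I; enqueue M, C, D → queue [E, G, H, B, F, M, C, D]
Visit E; enqueue A, O → queue [G, H, B, F, M, C, D, A, O]
Visit G; enqueue L → queue [H, B, F, M, C, D, A, O, L]
Visit H → queue [B, F, M, C, D, A, O, L]
Visit B; enqueue J → queue [F, M, C, D, A, O, L, J]
Visit F → queue [M, C, D, A, O, L, J]
Visit M → queue [C, D, A, O, L, J]
Visit C → queue [D, A, O, L, J]
Visit D → queue [A, O, L, J]
Visit A → queue [O, L, J]
Visit O → queue [L, J]
Visit L → queue [J]
Visit J → queue []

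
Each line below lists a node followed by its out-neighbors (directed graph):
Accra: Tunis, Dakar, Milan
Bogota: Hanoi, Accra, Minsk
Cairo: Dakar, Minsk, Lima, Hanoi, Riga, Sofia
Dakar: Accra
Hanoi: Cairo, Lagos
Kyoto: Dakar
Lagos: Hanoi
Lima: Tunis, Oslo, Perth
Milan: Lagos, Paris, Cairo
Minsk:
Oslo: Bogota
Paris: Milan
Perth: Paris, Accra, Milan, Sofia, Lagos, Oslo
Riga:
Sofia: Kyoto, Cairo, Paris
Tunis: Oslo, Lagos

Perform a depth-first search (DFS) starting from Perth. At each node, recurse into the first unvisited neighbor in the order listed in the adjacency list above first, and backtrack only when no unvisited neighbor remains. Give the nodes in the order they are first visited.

Perth, Paris, Milan, Lagos, Hanoi, Cairo, Dakar, Accra, Tunis, Oslo, Bogota, Minsk, Lima, Riga, Sofia, Kyoto

Visit Perth
Perth → Paris
Paris → Milan
Milan → Lagos
Lagos → Hanoi
Hanoi → Cairo
Cairo → Dakar
Dakar → Accra
Accra → Tunis
Tunis → Oslo
Oslo → Bogota
Bogota → Minsk
Cairo → Lima
Cairo → Riga
Cairo → Sofia
Sofia → Kyoto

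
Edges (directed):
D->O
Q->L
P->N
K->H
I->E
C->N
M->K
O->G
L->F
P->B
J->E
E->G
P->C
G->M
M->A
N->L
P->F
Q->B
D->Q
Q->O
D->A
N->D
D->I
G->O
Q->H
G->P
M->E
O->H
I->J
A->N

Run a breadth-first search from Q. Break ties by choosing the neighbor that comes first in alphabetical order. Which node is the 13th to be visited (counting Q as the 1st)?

Visit Q; enqueue B, H, L, O → queue [B, H, L, O]
Visit B → queue [H, L, O]
Visit H → queue [L, O]
Visit L; enqueue F → queue [O, F]
Visit O; enqueue G → queue [F, G]
Visit F → queue [G]
Visit G; enqueue M, P → queue [M, P]
Visit M; enqueue A, E, K → queue [P, A, E, K]
Visit P; enqueue C, N → queue [A, E, K, C, N]
Visit A → queue [E, K, C, N]
Visit E → queue [K, C, N]
Visit K → queue [C, N]
Visit C → queue [N]
Visit N; enqueue D → queue [D]
Visit D; enqueue I → queue [I]
Visit I; enqueue J → queue [J]
Visit J → queue []

Visit order: Q, B, H, L, O, F, G, M, P, A, E, K, C, N, D, I, J

C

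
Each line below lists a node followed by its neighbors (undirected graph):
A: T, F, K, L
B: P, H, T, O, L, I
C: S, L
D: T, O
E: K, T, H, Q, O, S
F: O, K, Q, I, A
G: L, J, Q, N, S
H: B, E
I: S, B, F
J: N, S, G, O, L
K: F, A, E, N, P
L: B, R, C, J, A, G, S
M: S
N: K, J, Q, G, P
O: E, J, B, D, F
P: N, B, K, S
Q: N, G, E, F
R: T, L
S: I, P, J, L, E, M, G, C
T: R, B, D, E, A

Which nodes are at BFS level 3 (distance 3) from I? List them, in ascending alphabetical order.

D, N, R

Level 0: I
Level 1: B, F, S
Level 2: A, C, E, G, H, J, K, L, M, O, P, Q, T
Level 3: D, N, R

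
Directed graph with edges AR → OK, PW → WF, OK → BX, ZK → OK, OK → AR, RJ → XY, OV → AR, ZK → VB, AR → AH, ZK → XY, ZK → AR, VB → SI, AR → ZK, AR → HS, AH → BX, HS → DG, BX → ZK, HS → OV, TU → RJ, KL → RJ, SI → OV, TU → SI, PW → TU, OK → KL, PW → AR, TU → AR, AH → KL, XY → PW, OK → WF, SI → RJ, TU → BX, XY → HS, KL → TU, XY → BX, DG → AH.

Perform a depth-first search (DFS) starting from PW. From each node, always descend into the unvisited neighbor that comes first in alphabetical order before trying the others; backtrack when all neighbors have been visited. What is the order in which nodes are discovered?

PW, AR, AH, BX, ZK, OK, KL, RJ, XY, HS, DG, OV, TU, SI, WF, VB

Visit PW
PW → AR
AR → AH
AH → BX
BX → ZK
ZK → OK
OK → KL
KL → RJ
RJ → XY
XY → HS
HS → DG
HS → OV
KL → TU
TU → SI
OK → WF
ZK → VB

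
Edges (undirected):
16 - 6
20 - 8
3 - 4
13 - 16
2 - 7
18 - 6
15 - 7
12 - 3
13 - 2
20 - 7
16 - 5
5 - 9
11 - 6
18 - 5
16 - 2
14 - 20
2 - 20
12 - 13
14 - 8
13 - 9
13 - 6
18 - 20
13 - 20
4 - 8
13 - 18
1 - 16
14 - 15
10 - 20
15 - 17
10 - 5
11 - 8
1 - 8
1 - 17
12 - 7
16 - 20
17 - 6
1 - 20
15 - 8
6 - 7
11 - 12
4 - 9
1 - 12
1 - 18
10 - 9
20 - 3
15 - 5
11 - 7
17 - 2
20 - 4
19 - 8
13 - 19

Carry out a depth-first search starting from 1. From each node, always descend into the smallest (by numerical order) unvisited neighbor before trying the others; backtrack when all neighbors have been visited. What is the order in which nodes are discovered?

Visit 1
1 → 8
8 → 4
4 → 3
3 → 12
12 → 7
7 → 2
2 → 13
13 → 6
6 → 11
6 → 16
16 → 5
5 → 9
9 → 10
10 → 20
20 → 14
14 → 15
15 → 17
20 → 18
13 → 19

1 -> 8 -> 4 -> 3 -> 12 -> 7 -> 2 -> 13 -> 6 -> 11 -> 16 -> 5 -> 9 -> 10 -> 20 -> 14 -> 15 -> 17 -> 18 -> 19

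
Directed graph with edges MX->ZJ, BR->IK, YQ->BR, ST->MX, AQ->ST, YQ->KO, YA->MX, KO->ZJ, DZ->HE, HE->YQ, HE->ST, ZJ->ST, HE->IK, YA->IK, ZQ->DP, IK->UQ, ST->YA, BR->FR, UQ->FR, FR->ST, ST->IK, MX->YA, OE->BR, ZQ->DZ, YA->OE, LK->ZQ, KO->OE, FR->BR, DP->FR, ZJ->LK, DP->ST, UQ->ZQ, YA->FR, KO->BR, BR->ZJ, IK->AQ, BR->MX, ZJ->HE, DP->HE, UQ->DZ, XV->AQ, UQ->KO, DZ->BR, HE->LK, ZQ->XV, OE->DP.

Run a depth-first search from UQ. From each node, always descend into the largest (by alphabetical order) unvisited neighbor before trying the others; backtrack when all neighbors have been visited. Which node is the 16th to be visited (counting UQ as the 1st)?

IK

Visit UQ
UQ → ZQ
ZQ → XV
XV → AQ
AQ → ST
ST → YA
YA → OE
OE → DP
DP → HE
HE → YQ
YQ → KO
KO → ZJ
ZJ → LK
KO → BR
BR → MX
BR → IK
BR → FR
ZQ → DZ

Visit order: UQ, ZQ, XV, AQ, ST, YA, OE, DP, HE, YQ, KO, ZJ, LK, BR, MX, IK, FR, DZ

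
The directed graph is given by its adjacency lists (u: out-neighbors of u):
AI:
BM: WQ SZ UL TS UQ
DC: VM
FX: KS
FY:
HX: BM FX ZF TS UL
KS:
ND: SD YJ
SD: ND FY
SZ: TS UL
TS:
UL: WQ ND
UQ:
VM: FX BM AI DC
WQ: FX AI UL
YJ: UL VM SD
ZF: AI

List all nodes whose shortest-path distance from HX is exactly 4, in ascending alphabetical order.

Level 0: HX
Level 1: BM, FX, TS, UL, ZF
Level 2: AI, KS, ND, SZ, UQ, WQ
Level 3: SD, YJ
Level 4: FY, VM
Level 5: DC

FY, VM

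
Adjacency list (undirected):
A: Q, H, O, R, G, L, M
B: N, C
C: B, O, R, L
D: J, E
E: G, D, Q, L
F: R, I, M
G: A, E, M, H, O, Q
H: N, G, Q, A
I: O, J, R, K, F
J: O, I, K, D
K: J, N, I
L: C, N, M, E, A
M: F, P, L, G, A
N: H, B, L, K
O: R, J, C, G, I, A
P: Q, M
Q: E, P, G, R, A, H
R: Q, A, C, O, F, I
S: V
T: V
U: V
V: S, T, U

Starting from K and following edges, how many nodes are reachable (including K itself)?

18

BFS from K visits: K, J, N, I, O, D, H, B, L, R, F, C, G, A, E, Q, M, P
Reachable nodes: 18 of 22 total.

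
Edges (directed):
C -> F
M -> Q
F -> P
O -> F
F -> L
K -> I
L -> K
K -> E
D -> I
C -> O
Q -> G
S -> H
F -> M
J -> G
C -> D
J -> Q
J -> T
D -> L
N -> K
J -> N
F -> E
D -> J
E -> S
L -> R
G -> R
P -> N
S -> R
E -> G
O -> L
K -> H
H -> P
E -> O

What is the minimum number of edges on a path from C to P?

Level 0: C
Level 1: D, F, O
Level 2: E, I, J, L, M, P
Level 3: G, K, N, Q, R, S, T
Level 4: H
P first appears at level 2.

2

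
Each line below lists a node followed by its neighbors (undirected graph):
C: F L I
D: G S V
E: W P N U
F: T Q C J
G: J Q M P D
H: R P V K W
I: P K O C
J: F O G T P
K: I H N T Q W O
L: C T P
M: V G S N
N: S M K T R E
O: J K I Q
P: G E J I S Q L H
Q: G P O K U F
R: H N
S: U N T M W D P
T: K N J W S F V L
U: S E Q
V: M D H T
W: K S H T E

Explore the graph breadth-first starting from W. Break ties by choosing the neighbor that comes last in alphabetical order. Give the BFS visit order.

Visit W; enqueue T, S, K, H, E → queue [T, S, K, H, E]
Visit T; enqueue V, N, L, J, F → queue [S, K, H, E, V, N, L, J, F]
Visit S; enqueue U, P, M, D → queue [K, H, E, V, N, L, J, F, U, P, M, D]
Visit K; enqueue Q, O, I → queue [H, E, V, N, L, J, F, U, P, M, D, Q, O, I]
Visit H; enqueue R → queue [E, V, N, L, J, F, U, P, M, D, Q, O, I, R]
Visit E → queue [V, N, L, J, F, U, P, M, D, Q, O, I, R]
Visit V → queue [N, L, J, F, U, P, M, D, Q, O, I, R]
Visit N → queue [L, J, F, U, P, M, D, Q, O, I, R]
Visit L; enqueue C → queue [J, F, U, P, M, D, Q, O, I, R, C]
Visit J; enqueue G → queue [F, U, P, M, D, Q, O, I, R, C, G]
Visit F → queue [U, P, M, D, Q, O, I, R, C, G]
Visit U → queue [P, M, D, Q, O, I, R, C, G]
Visit P → queue [M, D, Q, O, I, R, C, G]
Visit M → queue [D, Q, O, I, R, C, G]
Visit D → queue [Q, O, I, R, C, G]
Visit Q → queue [O, I, R, C, G]
Visit O → queue [I, R, C, G]
Visit I → queue [R, C, G]
Visit R → queue [C, G]
Visit C → queue [G]
Visit G → queue []

W, T, S, K, H, E, V, N, L, J, F, U, P, M, D, Q, O, I, R, C, G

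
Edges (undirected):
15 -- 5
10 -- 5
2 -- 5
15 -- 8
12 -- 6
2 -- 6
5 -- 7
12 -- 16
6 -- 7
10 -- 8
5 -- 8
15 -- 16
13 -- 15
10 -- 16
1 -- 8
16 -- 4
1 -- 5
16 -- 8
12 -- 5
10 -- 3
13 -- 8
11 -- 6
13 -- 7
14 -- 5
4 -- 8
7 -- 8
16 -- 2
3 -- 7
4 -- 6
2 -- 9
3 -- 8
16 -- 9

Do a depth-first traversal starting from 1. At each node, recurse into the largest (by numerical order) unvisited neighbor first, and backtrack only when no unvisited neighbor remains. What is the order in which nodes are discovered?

1, 8, 16, 15, 13, 7, 6, 12, 5, 14, 10, 3, 2, 9, 11, 4

Visit 1
1 → 8
8 → 16
16 → 15
15 → 13
13 → 7
7 → 6
6 → 12
12 → 5
5 → 14
5 → 10
10 → 3
5 → 2
2 → 9
6 → 11
6 → 4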